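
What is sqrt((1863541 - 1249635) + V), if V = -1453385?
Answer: I*sqrt(839479) ≈ 916.23*I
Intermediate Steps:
sqrt((1863541 - 1249635) + V) = sqrt((1863541 - 1249635) - 1453385) = sqrt(613906 - 1453385) = sqrt(-839479) = I*sqrt(839479)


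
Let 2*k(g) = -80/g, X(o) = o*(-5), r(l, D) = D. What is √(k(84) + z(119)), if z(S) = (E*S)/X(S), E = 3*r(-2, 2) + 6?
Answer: I*√31710/105 ≈ 1.6959*I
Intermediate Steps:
X(o) = -5*o
k(g) = -40/g (k(g) = (-80/g)/2 = -40/g)
E = 12 (E = 3*2 + 6 = 6 + 6 = 12)
z(S) = -12/5 (z(S) = (12*S)/((-5*S)) = (12*S)*(-1/(5*S)) = -12/5)
√(k(84) + z(119)) = √(-40/84 - 12/5) = √(-40*1/84 - 12/5) = √(-10/21 - 12/5) = √(-302/105) = I*√31710/105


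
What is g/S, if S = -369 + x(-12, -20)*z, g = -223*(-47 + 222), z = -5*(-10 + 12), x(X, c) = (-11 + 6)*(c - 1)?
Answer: 39025/1419 ≈ 27.502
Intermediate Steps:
x(X, c) = 5 - 5*c (x(X, c) = -5*(-1 + c) = 5 - 5*c)
z = -10 (z = -5*2 = -10)
g = -39025 (g = -223*175 = -39025)
S = -1419 (S = -369 + (5 - 5*(-20))*(-10) = -369 + (5 + 100)*(-10) = -369 + 105*(-10) = -369 - 1050 = -1419)
g/S = -39025/(-1419) = -39025*(-1/1419) = 39025/1419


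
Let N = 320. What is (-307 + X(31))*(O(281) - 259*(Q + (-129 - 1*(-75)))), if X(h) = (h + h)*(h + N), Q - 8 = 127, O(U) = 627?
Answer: -436652160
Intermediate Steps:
Q = 135 (Q = 8 + 127 = 135)
X(h) = 2*h*(320 + h) (X(h) = (h + h)*(h + 320) = (2*h)*(320 + h) = 2*h*(320 + h))
(-307 + X(31))*(O(281) - 259*(Q + (-129 - 1*(-75)))) = (-307 + 2*31*(320 + 31))*(627 - 259*(135 + (-129 - 1*(-75)))) = (-307 + 2*31*351)*(627 - 259*(135 + (-129 + 75))) = (-307 + 21762)*(627 - 259*(135 - 54)) = 21455*(627 - 259*81) = 21455*(627 - 20979) = 21455*(-20352) = -436652160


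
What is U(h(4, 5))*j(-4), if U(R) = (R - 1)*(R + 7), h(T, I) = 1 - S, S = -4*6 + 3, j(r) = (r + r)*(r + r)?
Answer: 38976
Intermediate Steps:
j(r) = 4*r² (j(r) = (2*r)*(2*r) = 4*r²)
S = -21 (S = -24 + 3 = -21)
h(T, I) = 22 (h(T, I) = 1 - 1*(-21) = 1 + 21 = 22)
U(R) = (-1 + R)*(7 + R)
U(h(4, 5))*j(-4) = (-7 + 22² + 6*22)*(4*(-4)²) = (-7 + 484 + 132)*(4*16) = 609*64 = 38976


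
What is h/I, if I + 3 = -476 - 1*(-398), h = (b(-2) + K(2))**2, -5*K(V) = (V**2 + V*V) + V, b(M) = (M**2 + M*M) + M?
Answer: -16/81 ≈ -0.19753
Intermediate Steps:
b(M) = M + 2*M**2 (b(M) = (M**2 + M**2) + M = 2*M**2 + M = M + 2*M**2)
K(V) = -2*V**2/5 - V/5 (K(V) = -((V**2 + V*V) + V)/5 = -((V**2 + V**2) + V)/5 = -(2*V**2 + V)/5 = -(V + 2*V**2)/5 = -2*V**2/5 - V/5)
h = 16 (h = (-2*(1 + 2*(-2)) - 1/5*2*(1 + 2*2))**2 = (-2*(1 - 4) - 1/5*2*(1 + 4))**2 = (-2*(-3) - 1/5*2*5)**2 = (6 - 2)**2 = 4**2 = 16)
I = -81 (I = -3 + (-476 - 1*(-398)) = -3 + (-476 + 398) = -3 - 78 = -81)
h/I = 16/(-81) = 16*(-1/81) = -16/81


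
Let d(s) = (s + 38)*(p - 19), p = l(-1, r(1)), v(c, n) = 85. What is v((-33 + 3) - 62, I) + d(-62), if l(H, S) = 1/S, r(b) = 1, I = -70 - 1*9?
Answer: 517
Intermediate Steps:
I = -79 (I = -70 - 9 = -79)
p = 1 (p = 1/1 = 1)
d(s) = -684 - 18*s (d(s) = (s + 38)*(1 - 19) = (38 + s)*(-18) = -684 - 18*s)
v((-33 + 3) - 62, I) + d(-62) = 85 + (-684 - 18*(-62)) = 85 + (-684 + 1116) = 85 + 432 = 517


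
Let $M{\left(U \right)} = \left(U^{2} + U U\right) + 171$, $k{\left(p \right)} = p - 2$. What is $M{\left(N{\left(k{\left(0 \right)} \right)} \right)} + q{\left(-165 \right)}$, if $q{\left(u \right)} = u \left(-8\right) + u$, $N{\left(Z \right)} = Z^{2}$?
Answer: $1358$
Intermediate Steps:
$k{\left(p \right)} = -2 + p$ ($k{\left(p \right)} = p - 2 = -2 + p$)
$q{\left(u \right)} = - 7 u$ ($q{\left(u \right)} = - 8 u + u = - 7 u$)
$M{\left(U \right)} = 171 + 2 U^{2}$ ($M{\left(U \right)} = \left(U^{2} + U^{2}\right) + 171 = 2 U^{2} + 171 = 171 + 2 U^{2}$)
$M{\left(N{\left(k{\left(0 \right)} \right)} \right)} + q{\left(-165 \right)} = \left(171 + 2 \left(\left(-2 + 0\right)^{2}\right)^{2}\right) - -1155 = \left(171 + 2 \left(\left(-2\right)^{2}\right)^{2}\right) + 1155 = \left(171 + 2 \cdot 4^{2}\right) + 1155 = \left(171 + 2 \cdot 16\right) + 1155 = \left(171 + 32\right) + 1155 = 203 + 1155 = 1358$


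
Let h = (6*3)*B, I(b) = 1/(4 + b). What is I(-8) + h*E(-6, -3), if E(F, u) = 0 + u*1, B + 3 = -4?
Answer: 1511/4 ≈ 377.75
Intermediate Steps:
B = -7 (B = -3 - 4 = -7)
h = -126 (h = (6*3)*(-7) = 18*(-7) = -126)
E(F, u) = u (E(F, u) = 0 + u = u)
I(-8) + h*E(-6, -3) = 1/(4 - 8) - 126*(-3) = 1/(-4) + 378 = -1/4 + 378 = 1511/4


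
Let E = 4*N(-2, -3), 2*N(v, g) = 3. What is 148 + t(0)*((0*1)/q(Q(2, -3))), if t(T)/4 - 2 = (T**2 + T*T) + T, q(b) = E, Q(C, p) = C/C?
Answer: 148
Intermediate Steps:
N(v, g) = 3/2 (N(v, g) = (1/2)*3 = 3/2)
Q(C, p) = 1
E = 6 (E = 4*(3/2) = 6)
q(b) = 6
t(T) = 8 + 4*T + 8*T**2 (t(T) = 8 + 4*((T**2 + T*T) + T) = 8 + 4*((T**2 + T**2) + T) = 8 + 4*(2*T**2 + T) = 8 + 4*(T + 2*T**2) = 8 + (4*T + 8*T**2) = 8 + 4*T + 8*T**2)
148 + t(0)*((0*1)/q(Q(2, -3))) = 148 + (8 + 4*0 + 8*0**2)*((0*1)/6) = 148 + (8 + 0 + 8*0)*(0*(1/6)) = 148 + (8 + 0 + 0)*0 = 148 + 8*0 = 148 + 0 = 148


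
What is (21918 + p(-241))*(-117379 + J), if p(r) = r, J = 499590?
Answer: 8285187847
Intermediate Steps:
(21918 + p(-241))*(-117379 + J) = (21918 - 241)*(-117379 + 499590) = 21677*382211 = 8285187847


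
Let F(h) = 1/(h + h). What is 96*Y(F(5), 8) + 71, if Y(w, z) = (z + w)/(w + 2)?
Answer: 3089/7 ≈ 441.29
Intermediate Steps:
F(h) = 1/(2*h)
Y(w, z) = (w + z)/(2 + w)
96*Y(F(5), 8) + 71 = 96*(((1/2)/5 + 8)/(2 + (1/2)/5)) + 71 = 96*(((1/2)*(1/5) + 8)/(2 + (1/2)*(1/5))) + 71 = 96*((1/10 + 8)/(2 + 1/10)) + 71 = 96*((81/10)/(21/10)) + 71 = 96*((10/21)*(81/10)) + 71 = 96*(27/7) + 71 = 2592/7 + 71 = 3089/7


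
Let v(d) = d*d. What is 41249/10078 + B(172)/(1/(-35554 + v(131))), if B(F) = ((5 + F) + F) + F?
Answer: -96574943485/10078 ≈ -9.5828e+6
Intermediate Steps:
v(d) = d**2
B(F) = 5 + 3*F (B(F) = (5 + 2*F) + F = 5 + 3*F)
41249/10078 + B(172)/(1/(-35554 + v(131))) = 41249/10078 + (5 + 3*172)/(1/(-35554 + 131**2)) = 41249*(1/10078) + (5 + 516)/(1/(-35554 + 17161)) = 41249/10078 + 521/(1/(-18393)) = 41249/10078 + 521/(-1/18393) = 41249/10078 + 521*(-18393) = 41249/10078 - 9582753 = -96574943485/10078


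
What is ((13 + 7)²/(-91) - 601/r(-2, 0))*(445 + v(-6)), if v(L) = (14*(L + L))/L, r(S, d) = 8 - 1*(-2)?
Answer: -27760843/910 ≈ -30506.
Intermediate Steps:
r(S, d) = 10 (r(S, d) = 8 + 2 = 10)
v(L) = 28 (v(L) = (14*(2*L))/L = (28*L)/L = 28)
((13 + 7)²/(-91) - 601/r(-2, 0))*(445 + v(-6)) = ((13 + 7)²/(-91) - 601/10)*(445 + 28) = (20²*(-1/91) - 601*⅒)*473 = (400*(-1/91) - 601/10)*473 = (-400/91 - 601/10)*473 = -58691/910*473 = -27760843/910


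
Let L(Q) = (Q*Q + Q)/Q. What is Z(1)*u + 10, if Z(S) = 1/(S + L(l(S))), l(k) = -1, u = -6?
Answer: 4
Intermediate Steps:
L(Q) = (Q + Q²)/Q (L(Q) = (Q² + Q)/Q = (Q + Q²)/Q)
Z(S) = 1/S (Z(S) = 1/(S + (1 - 1)) = 1/(S + 0) = 1/S)
Z(1)*u + 10 = -6/1 + 10 = 1*(-6) + 10 = -6 + 10 = 4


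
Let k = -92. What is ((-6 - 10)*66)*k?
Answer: 97152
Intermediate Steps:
((-6 - 10)*66)*k = ((-6 - 10)*66)*(-92) = -16*66*(-92) = -1056*(-92) = 97152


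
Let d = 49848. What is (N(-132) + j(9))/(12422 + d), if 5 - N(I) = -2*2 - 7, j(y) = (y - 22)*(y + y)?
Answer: -109/31135 ≈ -0.0035009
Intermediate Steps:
j(y) = 2*y*(-22 + y) (j(y) = (-22 + y)*(2*y) = 2*y*(-22 + y))
N(I) = 16 (N(I) = 5 - (-2*2 - 7) = 5 - (-4 - 7) = 5 - 1*(-11) = 5 + 11 = 16)
(N(-132) + j(9))/(12422 + d) = (16 + 2*9*(-22 + 9))/(12422 + 49848) = (16 + 2*9*(-13))/62270 = (16 - 234)*(1/62270) = -218*1/62270 = -109/31135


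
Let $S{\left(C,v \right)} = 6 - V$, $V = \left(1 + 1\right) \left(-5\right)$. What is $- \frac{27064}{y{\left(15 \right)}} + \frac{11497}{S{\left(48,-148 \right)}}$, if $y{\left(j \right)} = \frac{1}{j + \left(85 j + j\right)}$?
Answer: $- \frac{565084823}{16} \approx -3.5318 \cdot 10^{7}$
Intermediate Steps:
$V = -10$ ($V = 2 \left(-5\right) = -10$)
$S{\left(C,v \right)} = 16$ ($S{\left(C,v \right)} = 6 - -10 = 6 + 10 = 16$)
$y{\left(j \right)} = \frac{1}{87 j}$ ($y{\left(j \right)} = \frac{1}{j + 86 j} = \frac{1}{87 j}$)
$- \frac{27064}{y{\left(15 \right)}} + \frac{11497}{S{\left(48,-148 \right)}} = - \frac{27064}{\frac{1}{87} \cdot \frac{1}{15}} + \frac{11497}{16} = - \frac{27064}{\frac{1}{87} \cdot \frac{1}{15}} + 11497 \cdot \frac{1}{16} = - 27064 \frac{1}{\frac{1}{1305}} + \frac{11497}{16} = \left(-27064\right) 1305 + \frac{11497}{16} = -35318520 + \frac{11497}{16} = - \frac{565084823}{16}$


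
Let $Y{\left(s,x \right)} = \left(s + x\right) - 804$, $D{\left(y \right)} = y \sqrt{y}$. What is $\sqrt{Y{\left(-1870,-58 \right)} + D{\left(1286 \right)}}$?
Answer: $\sqrt{-2732 + 1286 \sqrt{1286}} \approx 208.29$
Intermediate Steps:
$D{\left(y \right)} = y^{\frac{3}{2}}$
$Y{\left(s,x \right)} = -804 + s + x$
$\sqrt{Y{\left(-1870,-58 \right)} + D{\left(1286 \right)}} = \sqrt{\left(-804 - 1870 - 58\right) + 1286^{\frac{3}{2}}} = \sqrt{-2732 + 1286 \sqrt{1286}}$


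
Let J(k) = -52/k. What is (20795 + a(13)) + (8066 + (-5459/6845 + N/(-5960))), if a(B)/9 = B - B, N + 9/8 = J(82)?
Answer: 77236561261849/2676230720 ≈ 28860.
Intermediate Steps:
N = -577/328 (N = -9/8 - 52/82 = -9/8 - 52*1/82 = -9/8 - 26/41 = -577/328 ≈ -1.7591)
a(B) = 0 (a(B) = 9*(B - B) = 9*0 = 0)
(20795 + a(13)) + (8066 + (-5459/6845 + N/(-5960))) = (20795 + 0) + (8066 + (-5459/6845 - 577/328/(-5960))) = 20795 + (8066 + (-5459*1/6845 - 577/328*(-1/5960))) = 20795 + (8066 + (-5459/6845 + 577/1954880)) = 20795 + (8066 - 2133548071/2676230720) = 20795 + 21584343439449/2676230720 = 77236561261849/2676230720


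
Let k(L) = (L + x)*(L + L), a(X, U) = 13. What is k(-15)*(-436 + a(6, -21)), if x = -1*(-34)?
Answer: 241110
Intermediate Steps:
x = 34
k(L) = 2*L*(34 + L) (k(L) = (L + 34)*(L + L) = (34 + L)*(2*L) = 2*L*(34 + L))
k(-15)*(-436 + a(6, -21)) = (2*(-15)*(34 - 15))*(-436 + 13) = (2*(-15)*19)*(-423) = -570*(-423) = 241110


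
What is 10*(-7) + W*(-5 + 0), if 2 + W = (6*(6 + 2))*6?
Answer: -1500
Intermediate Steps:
W = 286 (W = -2 + (6*(6 + 2))*6 = -2 + (6*8)*6 = -2 + 48*6 = -2 + 288 = 286)
10*(-7) + W*(-5 + 0) = 10*(-7) + 286*(-5 + 0) = -70 + 286*(-5) = -70 - 1430 = -1500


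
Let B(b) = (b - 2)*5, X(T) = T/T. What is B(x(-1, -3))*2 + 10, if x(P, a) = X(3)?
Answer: 0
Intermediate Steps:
X(T) = 1
x(P, a) = 1
B(b) = -10 + 5*b (B(b) = (-2 + b)*5 = -10 + 5*b)
B(x(-1, -3))*2 + 10 = (-10 + 5*1)*2 + 10 = (-10 + 5)*2 + 10 = -5*2 + 10 = -10 + 10 = 0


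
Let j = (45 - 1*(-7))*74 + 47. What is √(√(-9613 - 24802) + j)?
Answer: √(3895 + I*√34415) ≈ 62.428 + 1.4858*I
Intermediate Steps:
j = 3895 (j = (45 + 7)*74 + 47 = 52*74 + 47 = 3848 + 47 = 3895)
√(√(-9613 - 24802) + j) = √(√(-9613 - 24802) + 3895) = √(√(-34415) + 3895) = √(I*√34415 + 3895) = √(3895 + I*√34415)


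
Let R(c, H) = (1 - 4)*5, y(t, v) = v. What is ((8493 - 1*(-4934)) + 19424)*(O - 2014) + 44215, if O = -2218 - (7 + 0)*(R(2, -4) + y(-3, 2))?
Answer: -135991776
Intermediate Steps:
R(c, H) = -15 (R(c, H) = -3*5 = -15)
O = -2127 (O = -2218 - (7 + 0)*(-15 + 2) = -2218 - 7*(-13) = -2218 - 1*(-91) = -2218 + 91 = -2127)
((8493 - 1*(-4934)) + 19424)*(O - 2014) + 44215 = ((8493 - 1*(-4934)) + 19424)*(-2127 - 2014) + 44215 = ((8493 + 4934) + 19424)*(-4141) + 44215 = (13427 + 19424)*(-4141) + 44215 = 32851*(-4141) + 44215 = -136035991 + 44215 = -135991776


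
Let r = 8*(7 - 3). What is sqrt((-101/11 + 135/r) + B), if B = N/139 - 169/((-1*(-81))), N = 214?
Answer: I*sqrt(66776741746)/110088 ≈ 2.3473*I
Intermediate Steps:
r = 32 (r = 8*4 = 32)
B = -6157/11259 (B = 214/139 - 169/((-1*(-81))) = 214*(1/139) - 169/81 = 214/139 - 169*1/81 = 214/139 - 169/81 = -6157/11259 ≈ -0.54685)
sqrt((-101/11 + 135/r) + B) = sqrt((-101/11 + 135/32) - 6157/11259) = sqrt(-1747/352 - 6157/11259) = sqrt(-21836737/3963168) = I*sqrt(66776741746)/110088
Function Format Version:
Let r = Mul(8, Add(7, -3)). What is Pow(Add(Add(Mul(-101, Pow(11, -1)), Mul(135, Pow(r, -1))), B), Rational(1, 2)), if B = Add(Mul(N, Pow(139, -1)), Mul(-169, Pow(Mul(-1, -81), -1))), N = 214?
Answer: Mul(Rational(1, 110088), I, Pow(66776741746, Rational(1, 2))) ≈ Mul(2.3473, I)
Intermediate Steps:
r = 32 (r = Mul(8, 4) = 32)
B = Rational(-6157, 11259) (B = Add(Mul(214, Pow(139, -1)), Mul(-169, Pow(Mul(-1, -81), -1))) = Add(Mul(214, Rational(1, 139)), Mul(-169, Pow(81, -1))) = Add(Rational(214, 139), Mul(-169, Rational(1, 81))) = Add(Rational(214, 139), Rational(-169, 81)) = Rational(-6157, 11259) ≈ -0.54685)
Pow(Add(Add(Mul(-101, Pow(11, -1)), Mul(135, Pow(r, -1))), B), Rational(1, 2)) = Pow(Add(Add(Mul(-101, Pow(11, -1)), Mul(135, Pow(32, -1))), Rational(-6157, 11259)), Rational(1, 2)) = Pow(Add(Add(Mul(-101, Rational(1, 11)), Mul(135, Rational(1, 32))), Rational(-6157, 11259)), Rational(1, 2)) = Pow(Add(Add(Rational(-101, 11), Rational(135, 32)), Rational(-6157, 11259)), Rational(1, 2)) = Pow(Add(Rational(-1747, 352), Rational(-6157, 11259)), Rational(1, 2)) = Pow(Rational(-21836737, 3963168), Rational(1, 2)) = Mul(Rational(1, 110088), I, Pow(66776741746, Rational(1, 2)))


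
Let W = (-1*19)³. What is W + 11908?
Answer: 5049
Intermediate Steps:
W = -6859 (W = (-19)³ = -6859)
W + 11908 = -6859 + 11908 = 5049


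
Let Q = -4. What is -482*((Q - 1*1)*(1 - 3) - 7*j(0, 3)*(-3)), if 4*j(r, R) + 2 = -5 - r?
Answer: 25787/2 ≈ 12894.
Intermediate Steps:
j(r, R) = -7/4 - r/4 (j(r, R) = -½ + (-5 - r)/4 = -½ + (-5/4 - r/4) = -7/4 - r/4)
-482*((Q - 1*1)*(1 - 3) - 7*j(0, 3)*(-3)) = -482*((-4 - 1*1)*(1 - 3) - 7*(-7/4 - ¼*0)*(-3)) = -482*((-4 - 1)*(-2) - 7*(-7/4 + 0)*(-3)) = -482*(-5*(-2) - (-49)*(-3)/4) = -482*(10 - 7*21/4) = -482*(10 - 147/4) = -482*(-107/4) = 25787/2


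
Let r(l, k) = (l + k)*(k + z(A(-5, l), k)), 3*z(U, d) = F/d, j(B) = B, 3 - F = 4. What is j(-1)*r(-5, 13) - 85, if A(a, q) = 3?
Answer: -7363/39 ≈ -188.79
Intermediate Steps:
F = -1 (F = 3 - 1*4 = 3 - 4 = -1)
z(U, d) = -1/(3*d) (z(U, d) = (-1/d)/3 = -1/(3*d))
r(l, k) = (k + l)*(k - 1/(3*k)) (r(l, k) = (l + k)*(k - 1/(3*k)) = (k + l)*(k - 1/(3*k)))
j(-1)*r(-5, 13) - 85 = -(-⅓ + 13² + 13*(-5) - ⅓*(-5)/13) - 85 = -(-⅓ + 169 - 65 - ⅓*(-5)*1/13) - 85 = -(-⅓ + 169 - 65 + 5/39) - 85 = -1*4048/39 - 85 = -4048/39 - 85 = -7363/39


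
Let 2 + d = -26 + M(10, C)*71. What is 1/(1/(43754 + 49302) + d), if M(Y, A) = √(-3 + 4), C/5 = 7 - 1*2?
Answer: 93056/4001409 ≈ 0.023256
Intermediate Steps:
C = 25 (C = 5*(7 - 1*2) = 5*(7 - 2) = 5*5 = 25)
M(Y, A) = 1 (M(Y, A) = √1 = 1)
d = 43 (d = -2 + (-26 + 1*71) = -2 + (-26 + 71) = -2 + 45 = 43)
1/(1/(43754 + 49302) + d) = 1/(1/(43754 + 49302) + 43) = 1/(1/93056 + 43) = 1/(4001409/93056) = 93056/4001409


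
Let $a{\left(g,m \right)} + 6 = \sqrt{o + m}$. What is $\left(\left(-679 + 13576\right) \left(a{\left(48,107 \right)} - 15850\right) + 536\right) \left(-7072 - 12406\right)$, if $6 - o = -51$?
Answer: $3983139897488 - 502415532 \sqrt{41} \approx 3.9799 \cdot 10^{12}$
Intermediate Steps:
$o = 57$ ($o = 6 - -51 = 6 + 51 = 57$)
$a{\left(g,m \right)} = -6 + \sqrt{57 + m}$
$\left(\left(-679 + 13576\right) \left(a{\left(48,107 \right)} - 15850\right) + 536\right) \left(-7072 - 12406\right) = \left(\left(-679 + 13576\right) \left(\left(-6 + \sqrt{57 + 107}\right) - 15850\right) + 536\right) \left(-7072 - 12406\right) = \left(12897 \left(\left(-6 + \sqrt{164}\right) - 15850\right) + 536\right) \left(-19478\right) = \left(12897 \left(\left(-6 + 2 \sqrt{41}\right) - 15850\right) + 536\right) \left(-19478\right) = \left(12897 \left(-15856 + 2 \sqrt{41}\right) + 536\right) \left(-19478\right) = \left(\left(-204494832 + 25794 \sqrt{41}\right) + 536\right) \left(-19478\right) = \left(-204494296 + 25794 \sqrt{41}\right) \left(-19478\right) = 3983139897488 - 502415532 \sqrt{41}$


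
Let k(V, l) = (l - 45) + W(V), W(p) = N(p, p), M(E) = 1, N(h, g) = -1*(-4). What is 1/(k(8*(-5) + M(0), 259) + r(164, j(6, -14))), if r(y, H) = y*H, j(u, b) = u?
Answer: 1/1202 ≈ 0.00083195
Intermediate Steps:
N(h, g) = 4
W(p) = 4
r(y, H) = H*y
k(V, l) = -41 + l (k(V, l) = (l - 45) + 4 = (-45 + l) + 4 = -41 + l)
1/(k(8*(-5) + M(0), 259) + r(164, j(6, -14))) = 1/((-41 + 259) + 6*164) = 1/(218 + 984) = 1/1202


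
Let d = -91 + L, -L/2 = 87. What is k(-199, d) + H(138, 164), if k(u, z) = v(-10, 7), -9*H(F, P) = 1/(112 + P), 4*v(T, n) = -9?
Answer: -2795/1242 ≈ -2.2504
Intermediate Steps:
L = -174 (L = -2*87 = -174)
v(T, n) = -9/4 (v(T, n) = (1/4)*(-9) = -9/4)
d = -265 (d = -91 - 174 = -265)
H(F, P) = -1/(9*(112 + P))
k(u, z) = -9/4
k(-199, d) + H(138, 164) = -9/4 - 1/(1008 + 9*164) = -9/4 - 1/(1008 + 1476) = -9/4 - 1/2484 = -2795/1242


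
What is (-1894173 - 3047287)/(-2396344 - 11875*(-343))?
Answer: -4941460/1676781 ≈ -2.9470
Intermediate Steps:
(-1894173 - 3047287)/(-2396344 - 11875*(-343)) = -4941460/(-2396344 + 4073125) = -4941460/1676781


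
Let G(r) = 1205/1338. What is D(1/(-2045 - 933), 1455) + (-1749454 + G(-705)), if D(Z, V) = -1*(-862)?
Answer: -2339614891/1338 ≈ -1.7486e+6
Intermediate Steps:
G(r) = 1205/1338 (G(r) = 1205*(1/1338) = 1205/1338)
D(Z, V) = 862
D(1/(-2045 - 933), 1455) + (-1749454 + G(-705)) = 862 + (-1749454 + 1205/1338) = 862 - 2340768247/1338 = -2339614891/1338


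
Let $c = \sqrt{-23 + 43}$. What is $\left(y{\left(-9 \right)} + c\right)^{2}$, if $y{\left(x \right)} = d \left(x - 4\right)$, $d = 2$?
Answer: $696 - 104 \sqrt{5} \approx 463.45$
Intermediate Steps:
$y{\left(x \right)} = -8 + 2 x$ ($y{\left(x \right)} = 2 \left(x - 4\right) = 2 \left(-4 + x\right) = -8 + 2 x$)
$c = 2 \sqrt{5}$ ($c = \sqrt{20} = 2 \sqrt{5} \approx 4.4721$)
$\left(y{\left(-9 \right)} + c\right)^{2} = \left(\left(-8 + 2 \left(-9\right)\right) + 2 \sqrt{5}\right)^{2} = \left(\left(-8 - 18\right) + 2 \sqrt{5}\right)^{2} = \left(-26 + 2 \sqrt{5}\right)^{2}$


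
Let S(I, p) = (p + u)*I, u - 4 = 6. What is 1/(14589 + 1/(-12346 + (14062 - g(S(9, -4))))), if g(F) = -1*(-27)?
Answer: 1689/24640822 ≈ 6.8545e-5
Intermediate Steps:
u = 10 (u = 4 + 6 = 10)
S(I, p) = I*(10 + p) (S(I, p) = (p + 10)*I = (10 + p)*I = I*(10 + p))
g(F) = 27
1/(14589 + 1/(-12346 + (14062 - g(S(9, -4))))) = 1/(14589 + 1/(-12346 + (14062 - 1*27))) = 1/(14589 + 1/(-12346 + (14062 - 27))) = 1/(14589 + 1/(-12346 + 14035)) = 1/(14589 + 1/1689) = 1/(24640822/1689) = 1689/24640822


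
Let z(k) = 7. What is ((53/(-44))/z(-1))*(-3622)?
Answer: 95983/154 ≈ 623.27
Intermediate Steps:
((53/(-44))/z(-1))*(-3622) = ((53/(-44))/7)*(-3622) = ((53*(-1/44))*(⅐))*(-3622) = -53/44*⅐*(-3622) = -53/308*(-3622) = 95983/154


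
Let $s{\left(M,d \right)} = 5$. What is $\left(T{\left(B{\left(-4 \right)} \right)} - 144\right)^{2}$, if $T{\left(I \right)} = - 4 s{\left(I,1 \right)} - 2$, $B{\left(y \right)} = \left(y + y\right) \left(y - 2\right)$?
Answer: $27556$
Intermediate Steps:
$B{\left(y \right)} = 2 y \left(-2 + y\right)$
$T{\left(I \right)} = -22$ ($T{\left(I \right)} = \left(-4\right) 5 - 2 = -20 - 2 = -22$)
$\left(T{\left(B{\left(-4 \right)} \right)} - 144\right)^{2} = \left(-22 - 144\right)^{2} = \left(-166\right)^{2} = 27556$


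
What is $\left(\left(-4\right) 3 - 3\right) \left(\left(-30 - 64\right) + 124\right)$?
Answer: $-450$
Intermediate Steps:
$\left(\left(-4\right) 3 - 3\right) \left(\left(-30 - 64\right) + 124\right) = \left(-12 - 3\right) \left(\left(-30 - 64\right) + 124\right) = - 15 \left(-94 + 124\right) = \left(-15\right) 30 = -450$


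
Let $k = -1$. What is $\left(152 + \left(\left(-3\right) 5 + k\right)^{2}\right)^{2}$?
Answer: $166464$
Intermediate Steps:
$\left(152 + \left(\left(-3\right) 5 + k\right)^{2}\right)^{2} = \left(152 + \left(\left(-3\right) 5 - 1\right)^{2}\right)^{2} = \left(152 + \left(-15 - 1\right)^{2}\right)^{2} = \left(152 + \left(-16\right)^{2}\right)^{2} = \left(152 + 256\right)^{2} = 408^{2} = 166464$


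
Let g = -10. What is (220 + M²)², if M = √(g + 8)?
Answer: 47524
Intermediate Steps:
M = I*√2 (M = √(-10 + 8) = √(-2) = I*√2 ≈ 1.4142*I)
(220 + M²)² = (220 + (I*√2)²)² = (220 - 2)² = 218² = 47524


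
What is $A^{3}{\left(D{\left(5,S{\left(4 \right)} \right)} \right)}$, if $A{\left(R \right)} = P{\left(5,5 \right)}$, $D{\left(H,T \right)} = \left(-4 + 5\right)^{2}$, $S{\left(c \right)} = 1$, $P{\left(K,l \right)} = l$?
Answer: $125$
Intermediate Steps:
$D{\left(H,T \right)} = 1$ ($D{\left(H,T \right)} = 1^{2} = 1$)
$A{\left(R \right)} = 5$
$A^{3}{\left(D{\left(5,S{\left(4 \right)} \right)} \right)} = 5^{3} = 125$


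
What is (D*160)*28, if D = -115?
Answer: -515200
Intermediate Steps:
(D*160)*28 = -115*160*28 = -18400*28 = -515200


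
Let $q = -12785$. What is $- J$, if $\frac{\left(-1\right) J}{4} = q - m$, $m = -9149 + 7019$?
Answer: $-42620$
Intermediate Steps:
$m = -2130$
$J = 42620$ ($J = - 4 \left(-12785 - -2130\right) = - 4 \left(-12785 + 2130\right) = \left(-4\right) \left(-10655\right) = 42620$)
$- J = \left(-1\right) 42620 = -42620$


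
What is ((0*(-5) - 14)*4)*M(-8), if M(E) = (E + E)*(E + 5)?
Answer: -2688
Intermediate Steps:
M(E) = 2*E*(5 + E) (M(E) = (2*E)*(5 + E) = 2*E*(5 + E))
((0*(-5) - 14)*4)*M(-8) = ((0*(-5) - 14)*4)*(2*(-8)*(5 - 8)) = ((0 - 14)*4)*(2*(-8)*(-3)) = -14*4*48 = -56*48 = -2688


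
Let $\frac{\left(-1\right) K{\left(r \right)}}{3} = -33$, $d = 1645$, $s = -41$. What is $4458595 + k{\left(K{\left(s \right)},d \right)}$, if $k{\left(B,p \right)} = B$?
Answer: $4458694$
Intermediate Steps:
$K{\left(r \right)} = 99$ ($K{\left(r \right)} = \left(-3\right) \left(-33\right) = 99$)
$4458595 + k{\left(K{\left(s \right)},d \right)} = 4458595 + 99 = 4458694$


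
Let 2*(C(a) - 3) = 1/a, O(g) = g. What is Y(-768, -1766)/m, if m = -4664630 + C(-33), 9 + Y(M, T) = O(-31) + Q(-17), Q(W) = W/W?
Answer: 2574/307865383 ≈ 8.3608e-6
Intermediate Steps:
Q(W) = 1
C(a) = 3 + 1/(2*a)
Y(M, T) = -39 (Y(M, T) = -9 + (-31 + 1) = -9 - 30 = -39)
m = -307865383/66 (m = -4664630 + (3 + (½)/(-33)) = -4664630 + (3 + (½)*(-1/33)) = -4664630 + (3 - 1/66) = -4664630 + 197/66 = -307865383/66 ≈ -4.6646e+6)
Y(-768, -1766)/m = -39/(-307865383/66) = -39*(-66/307865383) = 2574/307865383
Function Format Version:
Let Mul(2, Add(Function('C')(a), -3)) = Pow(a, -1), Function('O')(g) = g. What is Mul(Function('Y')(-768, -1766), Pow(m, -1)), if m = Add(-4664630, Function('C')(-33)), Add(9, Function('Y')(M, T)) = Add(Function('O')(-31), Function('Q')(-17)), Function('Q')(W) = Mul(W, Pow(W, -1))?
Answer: Rational(2574, 307865383) ≈ 8.3608e-6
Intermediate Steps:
Function('Q')(W) = 1
Function('C')(a) = Add(3, Mul(Rational(1, 2), Pow(a, -1)))
Function('Y')(M, T) = -39 (Function('Y')(M, T) = Add(-9, Add(-31, 1)) = Add(-9, -30) = -39)
m = Rational(-307865383, 66) (m = Add(-4664630, Add(3, Mul(Rational(1, 2), Pow(-33, -1)))) = Add(-4664630, Add(3, Mul(Rational(1, 2), Rational(-1, 33)))) = Add(-4664630, Add(3, Rational(-1, 66))) = Add(-4664630, Rational(197, 66)) = Rational(-307865383, 66) ≈ -4.6646e+6)
Mul(Function('Y')(-768, -1766), Pow(m, -1)) = Mul(-39, Pow(Rational(-307865383, 66), -1)) = Mul(-39, Rational(-66, 307865383)) = Rational(2574, 307865383)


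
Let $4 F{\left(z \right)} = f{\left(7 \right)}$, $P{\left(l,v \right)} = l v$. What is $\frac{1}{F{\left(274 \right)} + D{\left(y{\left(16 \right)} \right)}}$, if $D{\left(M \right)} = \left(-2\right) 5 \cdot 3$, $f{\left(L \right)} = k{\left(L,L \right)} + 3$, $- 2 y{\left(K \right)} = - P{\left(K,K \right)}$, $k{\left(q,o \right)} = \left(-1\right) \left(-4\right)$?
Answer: $- \frac{4}{113} \approx -0.035398$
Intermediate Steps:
$k{\left(q,o \right)} = 4$
$y{\left(K \right)} = \frac{K^{2}}{2}$ ($y{\left(K \right)} = - \frac{\left(-1\right) K K}{2} = - \frac{\left(-1\right) K^{2}}{2} = \frac{K^{2}}{2}$)
$f{\left(L \right)} = 7$ ($f{\left(L \right)} = 4 + 3 = 7$)
$D{\left(M \right)} = -30$ ($D{\left(M \right)} = \left(-10\right) 3 = -30$)
$F{\left(z \right)} = \frac{7}{4}$ ($F{\left(z \right)} = \frac{1}{4} \cdot 7 = \frac{7}{4}$)
$\frac{1}{F{\left(274 \right)} + D{\left(y{\left(16 \right)} \right)}} = \frac{1}{\frac{7}{4} - 30} = \frac{1}{- \frac{113}{4}} = - \frac{4}{113}$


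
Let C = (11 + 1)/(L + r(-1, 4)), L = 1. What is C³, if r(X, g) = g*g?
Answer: 1728/4913 ≈ 0.35172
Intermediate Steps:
r(X, g) = g²
C = 12/17 (C = (11 + 1)/(1 + 4²) = 12/(1 + 16) = 12/17 ≈ 0.70588)
C³ = (12/17)³ = 1728/4913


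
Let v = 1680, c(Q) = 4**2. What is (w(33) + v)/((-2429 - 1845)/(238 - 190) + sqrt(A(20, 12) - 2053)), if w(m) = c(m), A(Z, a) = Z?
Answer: -86984448/5737777 - 976896*I*sqrt(2033)/5737777 ≈ -15.16 - 7.6767*I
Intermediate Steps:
c(Q) = 16
w(m) = 16
(w(33) + v)/((-2429 - 1845)/(238 - 190) + sqrt(A(20, 12) - 2053)) = (16 + 1680)/((-2429 - 1845)/(238 - 190) + sqrt(20 - 2053)) = 1696/(-4274/48 + sqrt(-2033)) = 1696/(-4274*1/48 + I*sqrt(2033)) = 1696/(-2137/24 + I*sqrt(2033))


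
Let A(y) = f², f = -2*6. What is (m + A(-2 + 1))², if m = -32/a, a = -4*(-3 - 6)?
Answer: 1658944/81 ≈ 20481.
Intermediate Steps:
f = -12
a = 36 (a = -4*(-9) = 36)
m = -8/9 (m = -32/36 = -32*1/36 = -8/9 ≈ -0.88889)
A(y) = 144 (A(y) = (-12)² = 144)
(m + A(-2 + 1))² = (-8/9 + 144)² = (1288/9)² = 1658944/81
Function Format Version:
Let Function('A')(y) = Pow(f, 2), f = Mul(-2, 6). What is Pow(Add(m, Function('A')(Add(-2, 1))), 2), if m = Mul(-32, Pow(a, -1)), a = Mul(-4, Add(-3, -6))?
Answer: Rational(1658944, 81) ≈ 20481.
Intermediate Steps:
f = -12
a = 36 (a = Mul(-4, -9) = 36)
m = Rational(-8, 9) (m = Mul(-32, Pow(36, -1)) = Mul(-32, Rational(1, 36)) = Rational(-8, 9) ≈ -0.88889)
Function('A')(y) = 144 (Function('A')(y) = Pow(-12, 2) = 144)
Pow(Add(m, Function('A')(Add(-2, 1))), 2) = Pow(Add(Rational(-8, 9), 144), 2) = Pow(Rational(1288, 9), 2) = Rational(1658944, 81)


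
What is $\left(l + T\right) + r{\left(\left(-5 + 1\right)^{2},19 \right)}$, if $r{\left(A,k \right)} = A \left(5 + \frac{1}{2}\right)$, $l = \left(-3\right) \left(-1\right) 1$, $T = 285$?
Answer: $376$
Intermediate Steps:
$l = 3$ ($l = 3 \cdot 1 = 3$)
$r{\left(A,k \right)} = \frac{11 A}{2}$ ($r{\left(A,k \right)} = A \left(5 + \frac{1}{2}\right) = A \frac{11}{2} = \frac{11 A}{2}$)
$\left(l + T\right) + r{\left(\left(-5 + 1\right)^{2},19 \right)} = \left(3 + 285\right) + \frac{11 \left(-5 + 1\right)^{2}}{2} = 288 + \frac{11 \left(-4\right)^{2}}{2} = 288 + \frac{11}{2} \cdot 16 = 288 + 88 = 376$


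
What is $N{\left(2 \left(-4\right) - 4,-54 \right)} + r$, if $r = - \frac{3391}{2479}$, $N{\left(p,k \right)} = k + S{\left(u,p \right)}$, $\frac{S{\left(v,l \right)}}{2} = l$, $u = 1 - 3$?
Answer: $- \frac{196753}{2479} \approx -79.368$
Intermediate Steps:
$u = -2$ ($u = 1 - 3 = -2$)
$S{\left(v,l \right)} = 2 l$
$N{\left(p,k \right)} = k + 2 p$
$r = - \frac{3391}{2479}$ ($r = \left(-3391\right) \frac{1}{2479} = - \frac{3391}{2479} \approx -1.3679$)
$N{\left(2 \left(-4\right) - 4,-54 \right)} + r = \left(-54 + 2 \left(2 \left(-4\right) - 4\right)\right) - \frac{3391}{2479} = \left(-54 + 2 \left(-8 - 4\right)\right) - \frac{3391}{2479} = \left(-54 + 2 \left(-12\right)\right) - \frac{3391}{2479} = \left(-54 - 24\right) - \frac{3391}{2479} = -78 - \frac{3391}{2479} = - \frac{196753}{2479}$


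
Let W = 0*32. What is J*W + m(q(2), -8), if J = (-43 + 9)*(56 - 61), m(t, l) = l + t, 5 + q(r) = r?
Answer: -11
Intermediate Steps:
W = 0
q(r) = -5 + r
J = 170 (J = -34*(-5) = 170)
J*W + m(q(2), -8) = 170*0 + (-8 + (-5 + 2)) = 0 + (-8 - 3) = 0 - 11 = -11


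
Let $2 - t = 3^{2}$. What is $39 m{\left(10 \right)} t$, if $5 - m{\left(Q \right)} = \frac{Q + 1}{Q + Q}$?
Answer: $- \frac{24297}{20} \approx -1214.8$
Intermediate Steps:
$t = -7$ ($t = 2 - 3^{2} = 2 - 9 = -7$)
$m{\left(Q \right)} = 5 - \frac{1 + Q}{2 Q}$ ($m{\left(Q \right)} = 5 - \frac{Q + 1}{Q + Q} = 5 - \frac{1 + Q}{2 Q}$)
$39 m{\left(10 \right)} t = 39 \frac{-1 + 9 \cdot 10}{2 \cdot 10} \left(-7\right) = 39 \cdot \frac{1}{2} \cdot \frac{1}{10} \left(-1 + 90\right) \left(-7\right) = 39 \cdot \frac{1}{2} \cdot \frac{1}{10} \cdot 89 \left(-7\right) = 39 \cdot \frac{89}{20} \left(-7\right) = \frac{3471}{20} \left(-7\right) = - \frac{24297}{20}$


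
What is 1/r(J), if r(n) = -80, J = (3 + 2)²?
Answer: -1/80 ≈ -0.012500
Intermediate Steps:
J = 25 (J = 5² = 25)
1/r(J) = 1/(-80) = -1/80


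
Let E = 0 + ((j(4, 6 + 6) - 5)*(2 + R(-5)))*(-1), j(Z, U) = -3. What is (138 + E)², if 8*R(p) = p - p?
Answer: 23716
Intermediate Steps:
R(p) = 0 (R(p) = (p - p)/8 = (⅛)*0 = 0)
E = 16 (E = 0 + ((-3 - 5)*(2 + 0))*(-1) = 0 - 8*2*(-1) = 0 - 16*(-1) = 0 + 16 = 16)
(138 + E)² = (138 + 16)² = 154² = 23716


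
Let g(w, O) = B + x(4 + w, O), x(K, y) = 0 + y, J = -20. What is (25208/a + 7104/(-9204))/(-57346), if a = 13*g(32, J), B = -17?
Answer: 754588/813711067 ≈ 0.00092734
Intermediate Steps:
x(K, y) = y
g(w, O) = -17 + O
a = -481 (a = 13*(-17 - 20) = 13*(-37) = -481)
(25208/a + 7104/(-9204))/(-57346) = (25208/(-481) + 7104/(-9204))/(-57346) = (25208*(-1/481) + 7104*(-1/9204))*(-1/57346) = (-25208/481 - 592/767)*(-1/57346) = -1509176/28379*(-1/57346) = 754588/813711067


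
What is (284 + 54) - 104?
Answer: 234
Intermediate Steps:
(284 + 54) - 104 = 338 - 104 = 234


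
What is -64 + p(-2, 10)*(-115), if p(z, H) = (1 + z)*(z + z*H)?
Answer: -2594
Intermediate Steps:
p(z, H) = (1 + z)*(z + H*z)
-64 + p(-2, 10)*(-115) = -64 - 2*(1 + 10 - 2 + 10*(-2))*(-115) = -64 - 2*(1 + 10 - 2 - 20)*(-115) = -64 - 2*(-11)*(-115) = -64 + 22*(-115) = -64 - 2530 = -2594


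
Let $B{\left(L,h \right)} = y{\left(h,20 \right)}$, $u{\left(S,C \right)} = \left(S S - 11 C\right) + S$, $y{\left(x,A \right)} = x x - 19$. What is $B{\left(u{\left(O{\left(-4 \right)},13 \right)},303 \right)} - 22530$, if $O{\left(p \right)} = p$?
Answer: $69260$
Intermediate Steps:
$y{\left(x,A \right)} = -19 + x^{2}$ ($y{\left(x,A \right)} = x^{2} - 19 = -19 + x^{2}$)
$u{\left(S,C \right)} = S + S^{2} - 11 C$ ($u{\left(S,C \right)} = \left(S^{2} - 11 C\right) + S = S + S^{2} - 11 C$)
$B{\left(L,h \right)} = -19 + h^{2}$
$B{\left(u{\left(O{\left(-4 \right)},13 \right)},303 \right)} - 22530 = \left(-19 + 303^{2}\right) - 22530 = \left(-19 + 91809\right) - 22530 = 91790 - 22530 = 69260$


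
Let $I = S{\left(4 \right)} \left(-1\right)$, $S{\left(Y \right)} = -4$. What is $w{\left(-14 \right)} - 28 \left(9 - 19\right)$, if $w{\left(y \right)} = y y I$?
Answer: $1064$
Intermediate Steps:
$I = 4$ ($I = \left(-4\right) \left(-1\right) = 4$)
$w{\left(y \right)} = 4 y^{2}$ ($w{\left(y \right)} = y y 4 = y^{2} \cdot 4 = 4 y^{2}$)
$w{\left(-14 \right)} - 28 \left(9 - 19\right) = 4 \left(-14\right)^{2} - 28 \left(9 - 19\right) = 4 \cdot 196 - 28 \left(-10\right) = 784 - -280 = 784 + 280 = 1064$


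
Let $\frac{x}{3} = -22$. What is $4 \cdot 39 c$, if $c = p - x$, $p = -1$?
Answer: $10140$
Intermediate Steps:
$x = -66$ ($x = 3 \left(-22\right) = -66$)
$c = 65$ ($c = -1 - -66 = -1 + 66 = 65$)
$4 \cdot 39 c = 4 \cdot 39 \cdot 65 = 156 \cdot 65 = 10140$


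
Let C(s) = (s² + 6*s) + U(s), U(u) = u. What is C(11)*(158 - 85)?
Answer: 14454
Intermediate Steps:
C(s) = s² + 7*s (C(s) = (s² + 6*s) + s = s² + 7*s)
C(11)*(158 - 85) = (11*(7 + 11))*(158 - 85) = (11*18)*73 = 198*73 = 14454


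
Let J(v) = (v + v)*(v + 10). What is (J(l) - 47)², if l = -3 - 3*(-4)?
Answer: 87025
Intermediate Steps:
l = 9 (l = -3 + 12 = 9)
J(v) = 2*v*(10 + v) (J(v) = (2*v)*(10 + v) = 2*v*(10 + v))
(J(l) - 47)² = (2*9*(10 + 9) - 47)² = (2*9*19 - 47)² = (342 - 47)² = 295² = 87025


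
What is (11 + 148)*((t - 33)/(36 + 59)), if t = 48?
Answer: 477/19 ≈ 25.105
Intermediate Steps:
(11 + 148)*((t - 33)/(36 + 59)) = (11 + 148)*((48 - 33)/(36 + 59)) = 159*(15/95) = 159*(15*(1/95)) = 159*(3/19) = 477/19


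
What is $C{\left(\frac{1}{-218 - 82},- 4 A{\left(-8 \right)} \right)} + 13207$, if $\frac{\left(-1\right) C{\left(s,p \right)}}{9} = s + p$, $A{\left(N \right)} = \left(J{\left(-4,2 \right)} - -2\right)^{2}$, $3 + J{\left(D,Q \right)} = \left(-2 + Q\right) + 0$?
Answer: $\frac{1324303}{100} \approx 13243.0$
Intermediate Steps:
$J{\left(D,Q \right)} = -5 + Q$ ($J{\left(D,Q \right)} = -3 + \left(\left(-2 + Q\right) + 0\right) = -3 + \left(-2 + Q\right) = -5 + Q$)
$A{\left(N \right)} = 1$ ($A{\left(N \right)} = \left(\left(-5 + 2\right) - -2\right)^{2} = \left(-3 + 2\right)^{2} = \left(-1\right)^{2} = 1$)
$C{\left(s,p \right)} = - 9 p - 9 s$ ($C{\left(s,p \right)} = - 9 \left(s + p\right) = - 9 \left(p + s\right) = - 9 p - 9 s$)
$C{\left(\frac{1}{-218 - 82},- 4 A{\left(-8 \right)} \right)} + 13207 = \left(- 9 \left(\left(-4\right) 1\right) - \frac{9}{-218 - 82}\right) + 13207 = \left(\left(-9\right) \left(-4\right) - \frac{9}{-300}\right) + 13207 = \left(36 - - \frac{3}{100}\right) + 13207 = \left(36 + \frac{3}{100}\right) + 13207 = \frac{3603}{100} + 13207 = \frac{1324303}{100}$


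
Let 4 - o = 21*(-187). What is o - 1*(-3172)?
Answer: 7103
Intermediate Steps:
o = 3931 (o = 4 - 21*(-187) = 4 - 1*(-3927) = 4 + 3927 = 3931)
o - 1*(-3172) = 3931 - 1*(-3172) = 3931 + 3172 = 7103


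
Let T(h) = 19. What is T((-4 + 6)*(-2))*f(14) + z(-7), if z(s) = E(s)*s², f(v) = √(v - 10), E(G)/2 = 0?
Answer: 38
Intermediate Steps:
E(G) = 0 (E(G) = 2*0 = 0)
f(v) = √(-10 + v)
z(s) = 0 (z(s) = 0*s² = 0)
T((-4 + 6)*(-2))*f(14) + z(-7) = 19*√(-10 + 14) + 0 = 19*√4 + 0 = 19*2 + 0 = 38 + 0 = 38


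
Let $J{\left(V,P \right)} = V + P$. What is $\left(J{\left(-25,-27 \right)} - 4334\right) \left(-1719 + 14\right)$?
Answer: $7478130$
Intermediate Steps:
$J{\left(V,P \right)} = P + V$
$\left(J{\left(-25,-27 \right)} - 4334\right) \left(-1719 + 14\right) = \left(\left(-27 - 25\right) - 4334\right) \left(-1719 + 14\right) = \left(-52 - 4334\right) \left(-1705\right) = \left(-4386\right) \left(-1705\right) = 7478130$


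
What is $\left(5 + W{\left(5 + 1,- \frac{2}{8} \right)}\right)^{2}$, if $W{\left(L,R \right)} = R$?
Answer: $\frac{361}{16} \approx 22.563$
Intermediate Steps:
$\left(5 + W{\left(5 + 1,- \frac{2}{8} \right)}\right)^{2} = \left(5 - \frac{2}{8}\right)^{2} = \left(5 - \frac{1}{4}\right)^{2} = \left(\frac{19}{4}\right)^{2} = \frac{361}{16}$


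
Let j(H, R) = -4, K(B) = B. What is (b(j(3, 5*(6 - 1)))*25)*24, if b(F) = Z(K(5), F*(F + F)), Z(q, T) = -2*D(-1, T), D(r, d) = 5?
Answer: -6000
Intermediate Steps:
Z(q, T) = -10 (Z(q, T) = -2*5 = -10)
b(F) = -10
(b(j(3, 5*(6 - 1)))*25)*24 = -10*25*24 = -250*24 = -6000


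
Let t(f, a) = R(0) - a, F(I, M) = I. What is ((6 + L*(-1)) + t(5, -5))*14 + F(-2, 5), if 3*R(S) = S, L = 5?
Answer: 82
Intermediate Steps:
R(S) = S/3
t(f, a) = -a (t(f, a) = (⅓)*0 - a = 0 - a = -a)
((6 + L*(-1)) + t(5, -5))*14 + F(-2, 5) = ((6 + 5*(-1)) - 1*(-5))*14 - 2 = ((6 - 5) + 5)*14 - 2 = (1 + 5)*14 - 2 = 6*14 - 2 = 84 - 2 = 82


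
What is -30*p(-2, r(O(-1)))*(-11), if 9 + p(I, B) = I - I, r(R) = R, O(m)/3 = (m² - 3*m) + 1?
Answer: -2970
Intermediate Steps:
O(m) = 3 - 9*m + 3*m² (O(m) = 3*((m² - 3*m) + 1) = 3*(1 + m² - 3*m) = 3 - 9*m + 3*m²)
p(I, B) = -9 (p(I, B) = -9 + (I - I) = -9 + 0 = -9)
-30*p(-2, r(O(-1)))*(-11) = -30*(-9)*(-11) = 270*(-11) = -2970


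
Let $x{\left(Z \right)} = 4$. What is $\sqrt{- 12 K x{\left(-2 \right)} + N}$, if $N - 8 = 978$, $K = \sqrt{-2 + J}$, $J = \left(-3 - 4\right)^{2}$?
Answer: $\sqrt{986 - 48 \sqrt{47}} \approx 25.631$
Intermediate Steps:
$J = 49$ ($J = \left(-7\right)^{2} = 49$)
$K = \sqrt{47}$ ($K = \sqrt{-2 + 49} = \sqrt{47} \approx 6.8557$)
$N = 986$ ($N = 8 + 978 = 986$)
$\sqrt{- 12 K x{\left(-2 \right)} + N} = \sqrt{- 12 \sqrt{47} \cdot 4 + 986} = \sqrt{- 48 \sqrt{47} + 986} = \sqrt{986 - 48 \sqrt{47}}$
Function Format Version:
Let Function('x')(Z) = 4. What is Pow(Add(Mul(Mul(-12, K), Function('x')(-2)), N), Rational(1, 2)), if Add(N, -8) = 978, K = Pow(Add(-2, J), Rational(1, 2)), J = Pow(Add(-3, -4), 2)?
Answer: Pow(Add(986, Mul(-48, Pow(47, Rational(1, 2)))), Rational(1, 2)) ≈ 25.631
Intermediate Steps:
J = 49 (J = Pow(-7, 2) = 49)
K = Pow(47, Rational(1, 2)) (K = Pow(Add(-2, 49), Rational(1, 2)) = Pow(47, Rational(1, 2)) ≈ 6.8557)
N = 986 (N = Add(8, 978) = 986)
Pow(Add(Mul(Mul(-12, K), Function('x')(-2)), N), Rational(1, 2)) = Pow(Add(Mul(Mul(-12, Pow(47, Rational(1, 2))), 4), 986), Rational(1, 2)) = Pow(Add(Mul(-48, Pow(47, Rational(1, 2))), 986), Rational(1, 2)) = Pow(Add(986, Mul(-48, Pow(47, Rational(1, 2)))), Rational(1, 2))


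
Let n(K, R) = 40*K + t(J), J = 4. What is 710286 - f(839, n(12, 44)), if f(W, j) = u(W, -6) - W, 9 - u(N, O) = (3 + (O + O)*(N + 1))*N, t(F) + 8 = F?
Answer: -7743487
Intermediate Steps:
t(F) = -8 + F
u(N, O) = 9 - N*(3 + 2*O*(1 + N)) (u(N, O) = 9 - (3 + (O + O)*(N + 1))*N = 9 - (3 + (2*O)*(1 + N))*N = 9 - (3 + 2*O*(1 + N))*N = 9 - N*(3 + 2*O*(1 + N)))
n(K, R) = -4 + 40*K (n(K, R) = 40*K + (-8 + 4) = 40*K - 4 = -4 + 40*K)
f(W, j) = 9 + 8*W + 12*W² (f(W, j) = (9 - 3*W - 2*W*(-6) - 2*(-6)*W²) - W = (9 - 3*W + 12*W + 12*W²) - W = (9 + 9*W + 12*W²) - W = 9 + 8*W + 12*W²)
710286 - f(839, n(12, 44)) = 710286 - (9 + 8*839 + 12*839²) = 710286 - (9 + 6712 + 12*703921) = 710286 - (9 + 6712 + 8447052) = 710286 - 1*8453773 = 710286 - 8453773 = -7743487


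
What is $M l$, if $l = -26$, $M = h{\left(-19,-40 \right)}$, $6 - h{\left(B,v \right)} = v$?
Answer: $-1196$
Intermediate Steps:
$h{\left(B,v \right)} = 6 - v$
$M = 46$ ($M = 6 - -40 = 6 + 40 = 46$)
$M l = 46 \left(-26\right) = -1196$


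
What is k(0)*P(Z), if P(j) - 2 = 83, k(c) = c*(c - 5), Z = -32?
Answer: 0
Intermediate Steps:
k(c) = c*(-5 + c)
P(j) = 85 (P(j) = 2 + 83 = 85)
k(0)*P(Z) = (0*(-5 + 0))*85 = (0*(-5))*85 = 0*85 = 0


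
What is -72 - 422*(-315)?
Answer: 132858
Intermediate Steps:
-72 - 422*(-315) = -72 + 132930 = 132858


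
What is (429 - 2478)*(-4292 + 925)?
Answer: 6898983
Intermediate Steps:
(429 - 2478)*(-4292 + 925) = -2049*(-3367) = 6898983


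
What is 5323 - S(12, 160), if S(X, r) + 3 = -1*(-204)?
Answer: 5122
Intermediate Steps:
S(X, r) = 201 (S(X, r) = -3 - 1*(-204) = -3 + 204 = 201)
5323 - S(12, 160) = 5323 - 1*201 = 5323 - 201 = 5122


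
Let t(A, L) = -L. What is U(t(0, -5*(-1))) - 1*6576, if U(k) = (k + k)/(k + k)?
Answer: -6575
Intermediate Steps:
U(k) = 1 (U(k) = (2*k)/((2*k)) = (2*k)*(1/(2*k)) = 1)
U(t(0, -5*(-1))) - 1*6576 = 1 - 1*6576 = 1 - 6576 = -6575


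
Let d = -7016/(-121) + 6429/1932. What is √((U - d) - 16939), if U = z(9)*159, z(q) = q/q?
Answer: I*√211287114647/3542 ≈ 129.77*I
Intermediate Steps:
z(q) = 1
d = 4777607/77924 (d = -7016*(-1/121) + 6429*(1/1932) = 7016/121 + 2143/644 = 4777607/77924 ≈ 61.311)
U = 159 (U = 1*159 = 159)
√((U - d) - 16939) = √((159 - 1*4777607/77924) - 16939) = √((159 - 4777607/77924) - 16939) = √(7612309/77924 - 16939) = √(-1312342327/77924) = I*√211287114647/3542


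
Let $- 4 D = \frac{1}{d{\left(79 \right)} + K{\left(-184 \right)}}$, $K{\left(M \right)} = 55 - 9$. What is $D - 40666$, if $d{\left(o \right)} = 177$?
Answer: $- \frac{36274073}{892} \approx -40666.0$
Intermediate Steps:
$K{\left(M \right)} = 46$ ($K{\left(M \right)} = 55 - 9 = 46$)
$D = - \frac{1}{892}$ ($D = - \frac{1}{4 \left(177 + 46\right)} = - \frac{1}{4 \cdot 223} = \left(- \frac{1}{4}\right) \frac{1}{223} = - \frac{1}{892} \approx -0.0011211$)
$D - 40666 = - \frac{1}{892} - 40666 = - \frac{36274073}{892}$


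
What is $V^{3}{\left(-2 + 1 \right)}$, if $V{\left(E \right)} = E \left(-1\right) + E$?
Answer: $0$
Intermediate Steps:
$V{\left(E \right)} = 0$ ($V{\left(E \right)} = - E + E = 0$)
$V^{3}{\left(-2 + 1 \right)} = 0^{3} = 0$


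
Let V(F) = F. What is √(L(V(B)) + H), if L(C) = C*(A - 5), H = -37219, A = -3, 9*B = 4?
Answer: I*√335003/3 ≈ 192.93*I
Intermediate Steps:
B = 4/9 (B = (⅑)*4 = 4/9 ≈ 0.44444)
L(C) = -8*C (L(C) = C*(-3 - 5) = C*(-8) = -8*C)
√(L(V(B)) + H) = √(-8*4/9 - 37219) = √(-32/9 - 37219) = √(-335003/9) = I*√335003/3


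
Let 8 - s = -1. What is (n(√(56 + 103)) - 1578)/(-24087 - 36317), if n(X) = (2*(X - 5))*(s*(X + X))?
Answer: -2073/30202 + 45*√159/15101 ≈ -0.031062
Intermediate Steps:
s = 9 (s = 8 - 1*(-1) = 8 + 1 = 9)
n(X) = 18*X*(-10 + 2*X) (n(X) = (2*(X - 5))*(9*(X + X)) = (2*(-5 + X))*(9*(2*X)) = (-10 + 2*X)*(18*X) = 18*X*(-10 + 2*X))
(n(√(56 + 103)) - 1578)/(-24087 - 36317) = (36*√(56 + 103)*(-5 + √(56 + 103)) - 1578)/(-24087 - 36317) = (36*√159*(-5 + √159) - 1578)/(-60404) = (-1578 + 36*√159*(-5 + √159))*(-1/60404) = 789/30202 - 9*√159*(-5 + √159)/15101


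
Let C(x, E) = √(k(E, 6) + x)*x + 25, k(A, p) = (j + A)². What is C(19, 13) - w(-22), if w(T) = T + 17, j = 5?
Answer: 30 + 133*√7 ≈ 381.88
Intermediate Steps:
k(A, p) = (5 + A)²
C(x, E) = 25 + x*√(x + (5 + E)²) (C(x, E) = √((5 + E)² + x)*x + 25 = √(x + (5 + E)²)*x + 25 = x*√(x + (5 + E)²) + 25 = 25 + x*√(x + (5 + E)²))
w(T) = 17 + T
C(19, 13) - w(-22) = (25 + 19*√(19 + (5 + 13)²)) - (17 - 22) = (25 + 19*√(19 + 18²)) - 1*(-5) = (25 + 19*√(19 + 324)) + 5 = (25 + 19*√343) + 5 = (25 + 19*(7*√7)) + 5 = (25 + 133*√7) + 5 = 30 + 133*√7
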